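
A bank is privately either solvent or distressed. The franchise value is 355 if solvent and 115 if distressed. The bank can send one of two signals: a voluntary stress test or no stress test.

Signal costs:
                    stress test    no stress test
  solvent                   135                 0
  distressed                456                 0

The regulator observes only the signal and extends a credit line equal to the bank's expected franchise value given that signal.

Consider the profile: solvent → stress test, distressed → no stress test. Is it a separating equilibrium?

If types separate, stress test earns payment 355 and no stress test earns 115.
Solvent: stress test gives 355 − 135 = 220; no stress test gives 115 − 0 = 115. No deviation. ✓
Distressed: no stress test gives 115 − 0 = 115; stress test gives 355 − 456 = -101. No deviation. ✓
Neither type gains from mimicking the other.

Yes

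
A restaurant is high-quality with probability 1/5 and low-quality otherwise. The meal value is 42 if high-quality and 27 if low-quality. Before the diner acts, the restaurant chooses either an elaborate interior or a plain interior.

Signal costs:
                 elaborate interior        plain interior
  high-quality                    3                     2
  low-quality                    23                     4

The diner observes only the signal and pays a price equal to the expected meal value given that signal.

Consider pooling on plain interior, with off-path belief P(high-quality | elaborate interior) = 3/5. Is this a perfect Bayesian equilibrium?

No

At the pooled signal (plain interior) the diner holds the prior 1/5 and pays 1/5·42 + 4/5·27 = 30. Off-path (elaborate interior) belief 3/5 gives 3/5·42 + 2/5·27 = 36.
High-quality: plain interior gives 30 − 2 = 28; elaborate interior gives 36 − 3 = 33. Deviates. ✗
Low-quality: plain interior gives 30 − 4 = 26; elaborate interior gives 36 − 23 = 13. Stays. ✓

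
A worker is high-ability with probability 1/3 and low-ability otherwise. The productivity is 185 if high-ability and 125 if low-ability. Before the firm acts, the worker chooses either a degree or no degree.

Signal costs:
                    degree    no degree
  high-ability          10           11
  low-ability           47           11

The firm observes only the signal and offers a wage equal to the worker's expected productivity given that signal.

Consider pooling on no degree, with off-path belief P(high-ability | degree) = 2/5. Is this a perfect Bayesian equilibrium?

No

At the pooled signal (no degree) the firm holds the prior 1/3 and pays 1/3·185 + 2/3·125 = 145. Off-path (degree) belief 2/5 gives 2/5·185 + 3/5·125 = 149.
High-ability: no degree gives 145 − 11 = 134; degree gives 149 − 10 = 139. Deviates. ✗
Low-ability: no degree gives 145 − 11 = 134; degree gives 149 − 47 = 102. Stays. ✓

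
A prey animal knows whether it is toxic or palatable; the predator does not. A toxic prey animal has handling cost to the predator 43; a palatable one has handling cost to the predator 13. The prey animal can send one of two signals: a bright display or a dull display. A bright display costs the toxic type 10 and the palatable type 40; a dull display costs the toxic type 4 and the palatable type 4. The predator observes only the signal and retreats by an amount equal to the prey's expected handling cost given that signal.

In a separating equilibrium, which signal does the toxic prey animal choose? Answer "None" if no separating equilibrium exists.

bright display

Try toxic → bright display, palatable → dull display:
  Under separation the predator infers type exactly: bright display → toxic (pays 43), dull display → palatable (pays 13).
  Toxic: bright display gives 43 − 10 = 33; dull display gives 13 − 4 = 9. No deviation. ✓
  Palatable: dull display gives 13 − 4 = 9; bright display gives 43 − 40 = 3. No deviation. ✓
Both hold — the toxic type sends bright display.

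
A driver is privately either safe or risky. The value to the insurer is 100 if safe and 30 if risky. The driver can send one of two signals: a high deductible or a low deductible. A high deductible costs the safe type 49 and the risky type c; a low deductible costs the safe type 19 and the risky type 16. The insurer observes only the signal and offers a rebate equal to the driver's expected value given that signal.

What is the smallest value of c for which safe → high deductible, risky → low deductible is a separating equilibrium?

86

Under separation: high deductible → safe (pays 100); low deductible → risky (pays 30).
Safe: 100 − 49 = 51 ≥ 30 − 19 = 11. Holds regardless of c. ✓
Risky: 30 − 16 ≥ 100 − c, so c ≥ 100 − 14 = 86.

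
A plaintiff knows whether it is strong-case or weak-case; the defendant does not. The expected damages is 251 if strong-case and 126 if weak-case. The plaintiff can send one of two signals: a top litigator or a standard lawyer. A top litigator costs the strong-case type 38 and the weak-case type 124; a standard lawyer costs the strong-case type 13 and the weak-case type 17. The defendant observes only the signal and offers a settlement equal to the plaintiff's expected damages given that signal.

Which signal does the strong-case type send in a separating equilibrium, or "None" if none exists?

Try strong-case → top litigator, weak-case → standard lawyer:
  Under separation the defendant infers type exactly: top litigator → strong-case (pays 251), standard lawyer → weak-case (pays 126).
  Strong-case: top litigator gives 251 − 38 = 213; standard lawyer gives 126 − 13 = 113. No deviation. ✓
  Weak-case: standard lawyer gives 126 − 17 = 109; top litigator gives 251 − 124 = 127. Would deviate. ✗
Try strong-case → standard lawyer, weak-case → top litigator:
  Under separation the defendant infers type exactly: standard lawyer → strong-case (pays 251), top litigator → weak-case (pays 126).
  Strong-case: standard lawyer gives 251 − 13 = 238; top litigator gives 126 − 38 = 88. No deviation. ✓
  Weak-case: top litigator gives 126 − 124 = 2; standard lawyer gives 251 − 17 = 234. Would deviate. ✗
Neither assignment is incentive-compatible.

None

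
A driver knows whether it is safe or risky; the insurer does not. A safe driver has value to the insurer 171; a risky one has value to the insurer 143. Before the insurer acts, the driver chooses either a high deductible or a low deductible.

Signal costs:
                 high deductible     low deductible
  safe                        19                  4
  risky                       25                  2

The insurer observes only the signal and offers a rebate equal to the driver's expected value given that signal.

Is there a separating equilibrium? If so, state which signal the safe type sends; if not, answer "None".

None

Try safe → high deductible, risky → low deductible:
  Under separation the insurer infers type exactly: high deductible → safe (pays 171), low deductible → risky (pays 143).
  Safe: high deductible gives 171 − 19 = 152; low deductible gives 143 − 4 = 139. No deviation. ✓
  Risky: low deductible gives 143 − 2 = 141; high deductible gives 171 − 25 = 146. Would deviate. ✗
Try safe → low deductible, risky → high deductible:
  Under separation the insurer infers type exactly: low deductible → safe (pays 171), high deductible → risky (pays 143).
  Safe: low deductible gives 171 − 4 = 167; high deductible gives 143 − 19 = 124. No deviation. ✓
  Risky: high deductible gives 143 − 25 = 118; low deductible gives 171 − 2 = 169. Would deviate. ✗
Neither assignment is incentive-compatible.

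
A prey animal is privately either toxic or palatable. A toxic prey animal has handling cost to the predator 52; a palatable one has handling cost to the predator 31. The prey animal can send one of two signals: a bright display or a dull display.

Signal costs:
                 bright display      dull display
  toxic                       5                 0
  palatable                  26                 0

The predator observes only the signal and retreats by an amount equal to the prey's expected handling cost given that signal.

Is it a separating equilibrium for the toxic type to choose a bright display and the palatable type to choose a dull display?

If types separate, bright display earns payment 52 and dull display earns 31.
Toxic: bright display gives 52 − 5 = 47; dull display gives 31 − 0 = 31. No deviation. ✓
Palatable: dull display gives 31 − 0 = 31; bright display gives 52 − 26 = 26. No deviation. ✓
Both incentive constraints hold.

Yes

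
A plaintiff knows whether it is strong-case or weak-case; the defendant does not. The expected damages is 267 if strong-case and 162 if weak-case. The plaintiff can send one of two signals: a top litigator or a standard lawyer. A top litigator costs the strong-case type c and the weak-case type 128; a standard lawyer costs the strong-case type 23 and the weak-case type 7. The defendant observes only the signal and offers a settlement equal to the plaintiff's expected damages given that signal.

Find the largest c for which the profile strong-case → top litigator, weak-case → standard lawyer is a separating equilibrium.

Under separation: top litigator → strong-case (pays 267); standard lawyer → weak-case (pays 162).
Weak-case: 162 − 7 = 155 ≥ 267 − 128 = 139. Holds regardless of c. ✓
Strong-case: 267 − c ≥ 162 − 23, so c ≤ 267 − 139 = 128.

128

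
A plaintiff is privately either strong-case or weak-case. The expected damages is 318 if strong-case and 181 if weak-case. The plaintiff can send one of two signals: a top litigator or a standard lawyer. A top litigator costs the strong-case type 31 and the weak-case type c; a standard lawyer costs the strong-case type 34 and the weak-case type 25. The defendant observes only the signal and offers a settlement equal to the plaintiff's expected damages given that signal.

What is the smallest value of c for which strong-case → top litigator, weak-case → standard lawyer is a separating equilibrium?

Under separation: top litigator → strong-case (pays 318); standard lawyer → weak-case (pays 181).
Strong-case: 318 − 31 = 287 ≥ 181 − 34 = 147. Holds regardless of c. ✓
Weak-case: 181 − 25 ≥ 318 − c, so c ≥ 318 − 156 = 162.

162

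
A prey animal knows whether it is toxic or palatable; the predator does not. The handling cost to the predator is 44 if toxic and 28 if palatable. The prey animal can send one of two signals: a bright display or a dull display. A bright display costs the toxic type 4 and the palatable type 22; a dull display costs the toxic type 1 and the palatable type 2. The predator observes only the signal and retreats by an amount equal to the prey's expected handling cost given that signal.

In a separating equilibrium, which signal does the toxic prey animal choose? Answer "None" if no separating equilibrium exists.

bright display

Try toxic → bright display, palatable → dull display:
  If types separate, bright display earns payment 44 and dull display earns 28.
  Toxic: bright display gives 44 − 4 = 40; dull display gives 28 − 1 = 27. No deviation. ✓
  Palatable: dull display gives 28 − 2 = 26; bright display gives 44 − 22 = 22. No deviation. ✓
Both hold — the toxic type sends bright display.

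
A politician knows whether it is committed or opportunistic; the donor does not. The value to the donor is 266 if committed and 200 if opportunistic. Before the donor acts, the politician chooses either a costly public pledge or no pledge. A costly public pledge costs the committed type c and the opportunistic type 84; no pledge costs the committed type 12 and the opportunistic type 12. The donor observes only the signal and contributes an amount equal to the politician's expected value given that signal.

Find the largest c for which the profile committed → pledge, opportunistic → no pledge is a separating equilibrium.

Under separation: pledge → committed (pays 266); no pledge → opportunistic (pays 200).
Opportunistic: 200 − 12 = 188 ≥ 266 − 84 = 182. Holds regardless of c. ✓
Committed: 266 − c ≥ 200 − 12, so c ≤ 266 − 188 = 78.

78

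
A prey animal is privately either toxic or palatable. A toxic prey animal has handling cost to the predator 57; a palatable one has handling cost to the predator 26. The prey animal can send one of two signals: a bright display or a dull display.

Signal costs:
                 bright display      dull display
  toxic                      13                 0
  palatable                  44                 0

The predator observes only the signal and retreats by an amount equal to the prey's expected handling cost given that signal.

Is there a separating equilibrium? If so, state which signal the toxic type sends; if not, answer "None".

Try toxic → bright display, palatable → dull display:
  If types separate, bright display earns payment 57 and dull display earns 26.
  Toxic: bright display gives 57 − 13 = 44; dull display gives 26 − 0 = 26. No deviation. ✓
  Palatable: dull display gives 26 − 0 = 26; bright display gives 57 − 44 = 13. No deviation. ✓
Both hold — the toxic type sends bright display.

bright display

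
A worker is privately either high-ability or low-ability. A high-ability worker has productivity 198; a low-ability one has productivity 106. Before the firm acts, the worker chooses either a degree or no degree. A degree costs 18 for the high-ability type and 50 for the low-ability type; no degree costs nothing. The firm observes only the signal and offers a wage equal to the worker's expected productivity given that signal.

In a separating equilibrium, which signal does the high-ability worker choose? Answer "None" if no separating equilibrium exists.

Try high-ability → degree, low-ability → no degree:
  Under separation the firm infers type exactly: degree → high-ability (pays 198), no degree → low-ability (pays 106).
  High-ability: degree gives 198 − 18 = 180; no degree gives 106 − 0 = 106. No deviation. ✓
  Low-ability: no degree gives 106 − 0 = 106; degree gives 198 − 50 = 148. Would deviate. ✗
Try high-ability → no degree, low-ability → degree:
  Under separation the firm infers type exactly: no degree → high-ability (pays 198), degree → low-ability (pays 106).
  High-ability: no degree gives 198 − 0 = 198; degree gives 106 − 18 = 88. No deviation. ✓
  Low-ability: degree gives 106 − 50 = 56; no degree gives 198 − 0 = 198. Would deviate. ✗
Neither assignment is incentive-compatible.

None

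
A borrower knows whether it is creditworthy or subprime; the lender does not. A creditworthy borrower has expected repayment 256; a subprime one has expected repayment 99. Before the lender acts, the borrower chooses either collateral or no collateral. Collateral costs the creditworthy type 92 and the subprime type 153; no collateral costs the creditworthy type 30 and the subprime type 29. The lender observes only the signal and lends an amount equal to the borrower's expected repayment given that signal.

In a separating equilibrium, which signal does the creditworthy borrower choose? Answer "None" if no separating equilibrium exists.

None

Try creditworthy → collateral, subprime → no collateral:
  If types separate, collateral earns payment 256 and no collateral earns 99.
  Creditworthy: collateral gives 256 − 92 = 164; no collateral gives 99 − 30 = 69. No deviation. ✓
  Subprime: no collateral gives 99 − 29 = 70; collateral gives 256 − 153 = 103. Would deviate. ✗
Try creditworthy → no collateral, subprime → collateral:
  If types separate, no collateral earns payment 256 and collateral earns 99.
  Creditworthy: no collateral gives 256 − 30 = 226; collateral gives 99 − 92 = 7. No deviation. ✓
  Subprime: collateral gives 99 − 153 = -54; no collateral gives 256 − 29 = 227. Would deviate. ✗
Neither assignment is incentive-compatible.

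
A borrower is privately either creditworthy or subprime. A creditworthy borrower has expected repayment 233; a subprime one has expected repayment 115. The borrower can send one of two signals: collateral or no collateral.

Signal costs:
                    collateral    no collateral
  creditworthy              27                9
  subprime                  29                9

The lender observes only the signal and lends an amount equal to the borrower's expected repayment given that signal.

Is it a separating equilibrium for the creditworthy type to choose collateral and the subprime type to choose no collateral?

If types separate, collateral earns payment 233 and no collateral earns 115.
Creditworthy: collateral gives 233 − 27 = 206; no collateral gives 115 − 9 = 106. No deviation. ✓
Subprime: no collateral gives 115 − 9 = 106; collateral gives 233 − 29 = 204. Would deviate. ✗

No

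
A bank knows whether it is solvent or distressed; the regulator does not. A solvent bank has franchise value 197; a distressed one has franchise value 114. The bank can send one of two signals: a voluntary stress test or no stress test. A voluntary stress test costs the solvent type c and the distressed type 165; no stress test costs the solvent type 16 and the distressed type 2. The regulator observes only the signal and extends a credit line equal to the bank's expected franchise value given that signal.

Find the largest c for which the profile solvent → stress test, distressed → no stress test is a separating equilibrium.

99

Under separation: stress test → solvent (pays 197); no stress test → distressed (pays 114).
Distressed: 114 − 2 = 112 ≥ 197 − 165 = 32. Holds regardless of c. ✓
Solvent: 197 − c ≥ 114 − 16, so c ≤ 197 − 98 = 99.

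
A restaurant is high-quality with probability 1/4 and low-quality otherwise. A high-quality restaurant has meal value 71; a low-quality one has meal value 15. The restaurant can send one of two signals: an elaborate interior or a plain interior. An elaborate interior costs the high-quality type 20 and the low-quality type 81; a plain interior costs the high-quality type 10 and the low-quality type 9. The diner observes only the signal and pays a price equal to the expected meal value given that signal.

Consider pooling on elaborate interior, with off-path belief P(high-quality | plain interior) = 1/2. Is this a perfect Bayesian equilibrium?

No

At the pooled signal (elaborate interior) the diner holds the prior 1/4 and pays 1/4·71 + 3/4·15 = 29. Off-path (plain interior) belief 1/2 gives 1/2·71 + 1/2·15 = 43.
High-quality: elaborate interior gives 29 − 20 = 9; plain interior gives 43 − 10 = 33. Deviates. ✗
Low-quality: elaborate interior gives 29 − 81 = -52; plain interior gives 43 − 9 = 34. Deviates. ✗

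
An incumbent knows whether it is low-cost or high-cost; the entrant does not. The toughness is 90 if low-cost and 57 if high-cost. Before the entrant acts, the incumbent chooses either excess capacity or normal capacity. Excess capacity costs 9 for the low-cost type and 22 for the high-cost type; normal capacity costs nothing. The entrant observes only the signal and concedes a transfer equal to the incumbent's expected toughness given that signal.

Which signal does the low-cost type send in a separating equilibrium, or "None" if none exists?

None

Try low-cost → excess capacity, high-cost → normal capacity:
  If types separate, excess capacity earns payment 90 and normal capacity earns 57.
  Low-cost: excess capacity gives 90 − 9 = 81; normal capacity gives 57 − 0 = 57. No deviation. ✓
  High-cost: normal capacity gives 57 − 0 = 57; excess capacity gives 90 − 22 = 68. Would deviate. ✗
Try low-cost → normal capacity, high-cost → excess capacity:
  If types separate, normal capacity earns payment 90 and excess capacity earns 57.
  Low-cost: normal capacity gives 90 − 0 = 90; excess capacity gives 57 − 9 = 48. No deviation. ✓
  High-cost: excess capacity gives 57 − 22 = 35; normal capacity gives 90 − 0 = 90. Would deviate. ✗
Neither assignment is incentive-compatible.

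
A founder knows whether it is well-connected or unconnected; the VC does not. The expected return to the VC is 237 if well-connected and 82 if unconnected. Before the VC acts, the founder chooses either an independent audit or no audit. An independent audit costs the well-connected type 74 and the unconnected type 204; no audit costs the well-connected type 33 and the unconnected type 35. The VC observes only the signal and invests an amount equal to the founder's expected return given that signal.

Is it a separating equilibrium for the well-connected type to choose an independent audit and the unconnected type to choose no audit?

Yes

If types separate, audit earns payment 237 and no audit earns 82.
Well-connected: audit gives 237 − 74 = 163; no audit gives 82 − 33 = 49. No deviation. ✓
Unconnected: no audit gives 82 − 35 = 47; audit gives 237 − 204 = 33. No deviation. ✓
Neither type gains from mimicking the other.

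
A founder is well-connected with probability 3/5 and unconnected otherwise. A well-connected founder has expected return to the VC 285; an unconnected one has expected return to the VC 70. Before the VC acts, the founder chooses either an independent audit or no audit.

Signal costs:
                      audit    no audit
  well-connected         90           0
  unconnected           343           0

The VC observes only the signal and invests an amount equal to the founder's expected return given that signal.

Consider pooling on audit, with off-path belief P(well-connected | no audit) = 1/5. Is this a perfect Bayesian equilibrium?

No

At the pooled signal (audit) the VC holds the prior 3/5 and pays 3/5·285 + 2/5·70 = 199. Off-path (no audit) belief 1/5 gives 1/5·285 + 4/5·70 = 113.
Well-connected: audit gives 199 − 90 = 109; no audit gives 113 − 0 = 113. Deviates. ✗
Unconnected: audit gives 199 − 343 = -144; no audit gives 113 − 0 = 113. Deviates. ✗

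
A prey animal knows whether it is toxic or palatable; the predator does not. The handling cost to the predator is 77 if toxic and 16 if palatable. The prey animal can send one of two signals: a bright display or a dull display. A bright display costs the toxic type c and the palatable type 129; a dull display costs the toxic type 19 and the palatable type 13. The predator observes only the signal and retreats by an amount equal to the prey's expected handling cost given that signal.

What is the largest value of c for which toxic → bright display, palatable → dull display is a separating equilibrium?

Under separation: bright display → toxic (pays 77); dull display → palatable (pays 16).
Palatable: 16 − 13 = 3 ≥ 77 − 129 = -52. Holds regardless of c. ✓
Toxic: 77 − c ≥ 16 − 19, so c ≤ 77 − -3 = 80.

80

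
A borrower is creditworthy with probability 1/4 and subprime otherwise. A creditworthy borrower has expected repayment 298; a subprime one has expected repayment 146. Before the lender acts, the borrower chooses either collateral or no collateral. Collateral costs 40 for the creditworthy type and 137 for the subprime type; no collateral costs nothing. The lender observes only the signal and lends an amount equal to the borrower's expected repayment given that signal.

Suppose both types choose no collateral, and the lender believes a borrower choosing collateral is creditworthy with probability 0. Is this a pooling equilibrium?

Yes

On the equilibrium path (no collateral) the lender holds the prior 1/4 and pays 1/4·298 + 3/4·146 = 184. Off-path (collateral) belief 0 gives 0·298 + 1·146 = 146.
Creditworthy: no collateral gives 184 − 0 = 184; collateral gives 146 − 40 = 106. Stays. ✓
Subprime: no collateral gives 184 − 0 = 184; collateral gives 146 − 137 = 9. Stays. ✓
Beliefs are Bayes-consistent on-path and both types best-respond.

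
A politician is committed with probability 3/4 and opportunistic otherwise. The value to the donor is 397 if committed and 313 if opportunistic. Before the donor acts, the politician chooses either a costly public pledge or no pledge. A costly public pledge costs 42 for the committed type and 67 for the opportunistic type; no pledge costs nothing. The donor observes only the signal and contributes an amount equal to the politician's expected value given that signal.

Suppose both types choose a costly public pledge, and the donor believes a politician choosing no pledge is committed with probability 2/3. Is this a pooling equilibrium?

No

On the equilibrium path (pledge) the donor holds the prior 3/4 and pays 3/4·397 + 1/4·313 = 376. Off-path (no pledge) belief 2/3 gives 2/3·397 + 1/3·313 = 369.
Committed: pledge gives 376 − 42 = 334; no pledge gives 369 − 0 = 369. Deviates. ✗
Opportunistic: pledge gives 376 − 67 = 309; no pledge gives 369 − 0 = 369. Deviates. ✗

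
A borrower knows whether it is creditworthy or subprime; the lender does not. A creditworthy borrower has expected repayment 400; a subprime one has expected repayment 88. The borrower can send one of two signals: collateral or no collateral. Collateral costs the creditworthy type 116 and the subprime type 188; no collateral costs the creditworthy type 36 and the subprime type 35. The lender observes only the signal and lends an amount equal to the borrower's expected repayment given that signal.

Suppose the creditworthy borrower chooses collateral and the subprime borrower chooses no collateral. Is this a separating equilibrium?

If types separate, collateral earns payment 400 and no collateral earns 88.
Creditworthy: collateral gives 400 − 116 = 284; no collateral gives 88 − 36 = 52. No deviation. ✓
Subprime: no collateral gives 88 − 35 = 53; collateral gives 400 − 188 = 212. Would deviate. ✗

No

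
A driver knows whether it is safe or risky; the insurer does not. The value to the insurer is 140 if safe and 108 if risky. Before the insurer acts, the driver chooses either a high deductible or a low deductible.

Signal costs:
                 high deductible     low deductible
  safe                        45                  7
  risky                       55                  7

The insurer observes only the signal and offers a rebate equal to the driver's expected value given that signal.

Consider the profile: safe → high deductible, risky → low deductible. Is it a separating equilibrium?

Under separation the insurer infers type exactly: high deductible → safe (pays 140), low deductible → risky (pays 108).
Safe: high deductible gives 140 − 45 = 95; low deductible gives 108 − 7 = 101. Would deviate. ✗
Risky: low deductible gives 108 − 7 = 101; high deductible gives 140 − 55 = 85. No deviation. ✓

No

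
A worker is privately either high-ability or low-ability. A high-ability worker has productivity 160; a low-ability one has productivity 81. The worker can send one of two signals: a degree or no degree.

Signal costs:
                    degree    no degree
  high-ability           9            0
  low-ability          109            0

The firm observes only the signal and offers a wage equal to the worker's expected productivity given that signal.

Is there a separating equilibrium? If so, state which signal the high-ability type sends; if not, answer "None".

degree

Try high-ability → degree, low-ability → no degree:
  Under separation the firm infers type exactly: degree → high-ability (pays 160), no degree → low-ability (pays 81).
  High-ability: degree gives 160 − 9 = 151; no degree gives 81 − 0 = 81. No deviation. ✓
  Low-ability: no degree gives 81 − 0 = 81; degree gives 160 − 109 = 51. No deviation. ✓
Both hold — the high-ability type sends degree.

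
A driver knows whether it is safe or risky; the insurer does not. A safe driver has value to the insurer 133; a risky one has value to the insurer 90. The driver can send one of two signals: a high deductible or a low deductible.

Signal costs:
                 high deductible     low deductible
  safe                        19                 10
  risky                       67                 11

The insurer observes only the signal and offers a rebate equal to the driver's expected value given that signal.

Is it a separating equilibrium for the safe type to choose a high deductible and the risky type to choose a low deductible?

If types separate, high deductible earns payment 133 and low deductible earns 90.
Safe: high deductible gives 133 − 19 = 114; low deductible gives 90 − 10 = 80. No deviation. ✓
Risky: low deductible gives 90 − 11 = 79; high deductible gives 133 − 67 = 66. No deviation. ✓
Neither type gains from mimicking the other.

Yes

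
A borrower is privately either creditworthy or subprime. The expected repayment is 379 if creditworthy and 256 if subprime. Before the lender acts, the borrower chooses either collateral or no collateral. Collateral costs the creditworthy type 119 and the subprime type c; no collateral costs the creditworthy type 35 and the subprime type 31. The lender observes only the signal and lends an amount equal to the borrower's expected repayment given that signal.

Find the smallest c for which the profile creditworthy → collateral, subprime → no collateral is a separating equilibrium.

154

Under separation: collateral → creditworthy (pays 379); no collateral → subprime (pays 256).
Creditworthy: 379 − 119 = 260 ≥ 256 − 35 = 221. Holds regardless of c. ✓
Subprime: 256 − 31 ≥ 379 − c, so c ≥ 379 − 225 = 154.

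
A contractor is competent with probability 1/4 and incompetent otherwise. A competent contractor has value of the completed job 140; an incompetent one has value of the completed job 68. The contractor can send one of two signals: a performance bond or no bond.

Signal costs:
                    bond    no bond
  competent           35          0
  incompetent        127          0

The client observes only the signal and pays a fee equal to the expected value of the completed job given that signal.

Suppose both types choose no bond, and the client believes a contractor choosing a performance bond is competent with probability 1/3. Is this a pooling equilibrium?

Yes

On the equilibrium path (no bond) the client holds the prior 1/4 and pays 1/4·140 + 3/4·68 = 86. Off-path (bond) belief 1/3 gives 1/3·140 + 2/3·68 = 92.
Competent: no bond gives 86 − 0 = 86; bond gives 92 − 35 = 57. Stays. ✓
Incompetent: no bond gives 86 − 0 = 86; bond gives 92 − 127 = -35. Stays. ✓
Beliefs are Bayes-consistent on-path and both types best-respond.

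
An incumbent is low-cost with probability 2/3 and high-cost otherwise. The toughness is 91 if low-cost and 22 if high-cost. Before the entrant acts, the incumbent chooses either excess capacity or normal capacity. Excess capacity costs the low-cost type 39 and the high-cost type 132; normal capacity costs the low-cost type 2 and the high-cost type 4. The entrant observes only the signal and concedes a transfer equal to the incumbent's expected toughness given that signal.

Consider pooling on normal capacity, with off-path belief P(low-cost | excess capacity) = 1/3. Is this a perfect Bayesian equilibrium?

On the equilibrium path (normal capacity) the entrant holds the prior 2/3 and pays 2/3·91 + 1/3·22 = 68. Off-path (excess capacity) belief 1/3 gives 1/3·91 + 2/3·22 = 45.
Low-cost: normal capacity gives 68 − 2 = 66; excess capacity gives 45 − 39 = 6. Stays. ✓
High-cost: normal capacity gives 68 − 4 = 64; excess capacity gives 45 − 132 = -87. Stays. ✓
Beliefs are Bayes-consistent on-path and both types best-respond.

Yes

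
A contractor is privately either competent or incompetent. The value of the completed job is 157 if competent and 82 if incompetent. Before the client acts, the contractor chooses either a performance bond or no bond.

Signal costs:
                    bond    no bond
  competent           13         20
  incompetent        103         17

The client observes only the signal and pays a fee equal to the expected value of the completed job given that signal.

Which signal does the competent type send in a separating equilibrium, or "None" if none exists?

bond

Try competent → bond, incompetent → no bond:
  If types separate, bond earns payment 157 and no bond earns 82.
  Competent: bond gives 157 − 13 = 144; no bond gives 82 − 20 = 62. No deviation. ✓
  Incompetent: no bond gives 82 − 17 = 65; bond gives 157 − 103 = 54. No deviation. ✓
Both hold — the competent type sends bond.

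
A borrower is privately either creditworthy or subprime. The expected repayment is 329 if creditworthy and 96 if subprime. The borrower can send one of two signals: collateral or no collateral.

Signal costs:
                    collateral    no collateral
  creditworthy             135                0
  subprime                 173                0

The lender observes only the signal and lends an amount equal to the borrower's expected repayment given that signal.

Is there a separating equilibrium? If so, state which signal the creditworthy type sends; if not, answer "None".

Try creditworthy → collateral, subprime → no collateral:
  If types separate, collateral earns payment 329 and no collateral earns 96.
  Creditworthy: collateral gives 329 − 135 = 194; no collateral gives 96 − 0 = 96. No deviation. ✓
  Subprime: no collateral gives 96 − 0 = 96; collateral gives 329 − 173 = 156. Would deviate. ✗
Try creditworthy → no collateral, subprime → collateral:
  If types separate, no collateral earns payment 329 and collateral earns 96.
  Creditworthy: no collateral gives 329 − 0 = 329; collateral gives 96 − 135 = -39. No deviation. ✓
  Subprime: collateral gives 96 − 173 = -77; no collateral gives 329 − 0 = 329. Would deviate. ✗
Neither assignment is incentive-compatible.

None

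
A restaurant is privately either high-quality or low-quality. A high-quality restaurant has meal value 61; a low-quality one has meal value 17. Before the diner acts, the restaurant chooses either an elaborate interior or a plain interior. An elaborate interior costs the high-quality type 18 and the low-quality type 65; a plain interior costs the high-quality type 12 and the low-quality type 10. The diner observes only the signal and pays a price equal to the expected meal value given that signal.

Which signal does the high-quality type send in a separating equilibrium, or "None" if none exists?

Try high-quality → elaborate interior, low-quality → plain interior:
  If types separate, elaborate interior earns payment 61 and plain interior earns 17.
  High-quality: elaborate interior gives 61 − 18 = 43; plain interior gives 17 − 12 = 5. No deviation. ✓
  Low-quality: plain interior gives 17 − 10 = 7; elaborate interior gives 61 − 65 = -4. No deviation. ✓
Both hold — the high-quality type sends elaborate interior.

elaborate interior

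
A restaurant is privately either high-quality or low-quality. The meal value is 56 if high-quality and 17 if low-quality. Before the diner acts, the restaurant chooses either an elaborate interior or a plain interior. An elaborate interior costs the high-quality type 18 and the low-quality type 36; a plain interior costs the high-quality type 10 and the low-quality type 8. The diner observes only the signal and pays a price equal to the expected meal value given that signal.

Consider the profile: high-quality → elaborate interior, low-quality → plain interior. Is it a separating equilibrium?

No

If types separate, elaborate interior earns payment 56 and plain interior earns 17.
High-quality: elaborate interior gives 56 − 18 = 38; plain interior gives 17 − 10 = 7. No deviation. ✓
Low-quality: plain interior gives 17 − 8 = 9; elaborate interior gives 56 − 36 = 20. Would deviate. ✗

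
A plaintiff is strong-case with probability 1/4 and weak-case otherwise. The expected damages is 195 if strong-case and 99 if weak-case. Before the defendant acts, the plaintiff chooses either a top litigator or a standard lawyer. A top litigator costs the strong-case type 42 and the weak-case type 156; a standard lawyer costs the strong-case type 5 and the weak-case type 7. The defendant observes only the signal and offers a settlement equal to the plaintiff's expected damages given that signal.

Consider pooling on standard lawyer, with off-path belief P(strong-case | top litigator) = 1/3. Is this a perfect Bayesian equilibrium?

On the equilibrium path (standard lawyer) the defendant holds the prior 1/4 and pays 1/4·195 + 3/4·99 = 123. Off-path (top litigator) belief 1/3 gives 1/3·195 + 2/3·99 = 131.
Strong-case: standard lawyer gives 123 − 5 = 118; top litigator gives 131 − 42 = 89. Stays. ✓
Weak-case: standard lawyer gives 123 − 7 = 116; top litigator gives 131 − 156 = -25. Stays. ✓
Beliefs are Bayes-consistent on-path and both types best-respond.

Yes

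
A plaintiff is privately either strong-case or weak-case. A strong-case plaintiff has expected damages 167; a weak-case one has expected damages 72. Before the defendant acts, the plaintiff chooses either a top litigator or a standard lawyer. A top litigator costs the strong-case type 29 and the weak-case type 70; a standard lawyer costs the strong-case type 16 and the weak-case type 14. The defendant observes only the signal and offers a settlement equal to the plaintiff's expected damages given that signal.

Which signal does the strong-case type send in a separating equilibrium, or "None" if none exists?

Try strong-case → top litigator, weak-case → standard lawyer:
  If types separate, top litigator earns payment 167 and standard lawyer earns 72.
  Strong-case: top litigator gives 167 − 29 = 138; standard lawyer gives 72 − 16 = 56. No deviation. ✓
  Weak-case: standard lawyer gives 72 − 14 = 58; top litigator gives 167 − 70 = 97. Would deviate. ✗
Try strong-case → standard lawyer, weak-case → top litigator:
  If types separate, standard lawyer earns payment 167 and top litigator earns 72.
  Strong-case: standard lawyer gives 167 − 16 = 151; top litigator gives 72 − 29 = 43. No deviation. ✓
  Weak-case: top litigator gives 72 − 70 = 2; standard lawyer gives 167 − 14 = 153. Would deviate. ✗
Neither assignment is incentive-compatible.

None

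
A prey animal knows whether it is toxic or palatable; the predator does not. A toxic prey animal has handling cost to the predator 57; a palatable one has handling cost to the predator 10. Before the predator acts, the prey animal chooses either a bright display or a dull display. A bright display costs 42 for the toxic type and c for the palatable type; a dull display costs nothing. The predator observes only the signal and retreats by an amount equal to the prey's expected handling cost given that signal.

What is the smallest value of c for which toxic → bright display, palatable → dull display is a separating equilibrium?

47

Under separation: bright display → toxic (pays 57); dull display → palatable (pays 10).
Toxic: 57 − 42 = 15 ≥ 10 − 0 = 10. Holds regardless of c. ✓
Palatable: 10 − 0 ≥ 57 − c, so c ≥ 57 − 10 = 47.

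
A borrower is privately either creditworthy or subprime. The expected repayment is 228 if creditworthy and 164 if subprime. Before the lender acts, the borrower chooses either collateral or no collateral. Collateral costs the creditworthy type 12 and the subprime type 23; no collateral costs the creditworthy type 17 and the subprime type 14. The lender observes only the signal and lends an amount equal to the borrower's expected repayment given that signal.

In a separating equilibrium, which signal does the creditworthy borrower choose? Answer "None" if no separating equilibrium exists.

Try creditworthy → collateral, subprime → no collateral:
  If types separate, collateral earns payment 228 and no collateral earns 164.
  Creditworthy: collateral gives 228 − 12 = 216; no collateral gives 164 − 17 = 147. No deviation. ✓
  Subprime: no collateral gives 164 − 14 = 150; collateral gives 228 − 23 = 205. Would deviate. ✗
Try creditworthy → no collateral, subprime → collateral:
  If types separate, no collateral earns payment 228 and collateral earns 164.
  Creditworthy: no collateral gives 228 − 17 = 211; collateral gives 164 − 12 = 152. No deviation. ✓
  Subprime: collateral gives 164 − 23 = 141; no collateral gives 228 − 14 = 214. Would deviate. ✗
Neither assignment is incentive-compatible.

None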